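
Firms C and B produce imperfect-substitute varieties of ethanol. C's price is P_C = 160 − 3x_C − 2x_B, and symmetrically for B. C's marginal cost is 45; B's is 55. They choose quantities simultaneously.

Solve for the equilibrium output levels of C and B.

15, 12.5

Firm C's profit: π = x_C(160 − 3x_C − 2x_B) − 45x_C.
∂π/∂x_C = 115 − 6x_C − 2x_B = 0 ⇒ x_C = 115/6 − (1/3)x_B.
Similarly x_B = 17.5 − (1/3)x_C.
Solving the two reaction functions simultaneously: (1 − (−1/3)(−1/3))x_C = 115/6 − (1/3)·17.5, so (8/9)x_C = 40/3 and x_C = 15.
Then x_B = 17.5 − (1/3)·15 = 12.5.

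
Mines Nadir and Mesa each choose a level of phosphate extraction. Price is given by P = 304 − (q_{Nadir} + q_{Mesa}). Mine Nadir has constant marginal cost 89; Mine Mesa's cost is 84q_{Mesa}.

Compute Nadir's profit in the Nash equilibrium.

4900

Mine Nadir's profit: π = q_{Nadir}(304 − (q_{Nadir} + q_{Mesa})) − 89q_{Nadir}.
∂π/∂q_{Nadir} = 215 − 2q_{Nadir} − q_{Mesa} = 0, so q_{Nadir} = 107.5 − 0.5q_{Mesa}.
By the same steps for Mesa: q_{Mesa} = 110 − 0.5q_{Nadir}.
Solving the two reaction functions simultaneously: (1 − (−0.5)(−0.5))q_{Nadir} = 107.5 − 0.5·110, so 0.75q_{Nadir} = 52.5 and q_{Nadir} = 70.
Then q_{Mesa} = 110 − 0.5·70 = 75.
Price P = 304 − 145 = 159.
Nadir's profit: (159 − 89)·70 = 4900.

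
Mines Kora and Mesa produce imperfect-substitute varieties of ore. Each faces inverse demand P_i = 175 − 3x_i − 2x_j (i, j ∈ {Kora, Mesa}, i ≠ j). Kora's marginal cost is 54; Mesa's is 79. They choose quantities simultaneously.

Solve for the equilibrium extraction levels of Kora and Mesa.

16.6875, 10.4375

Mine Kora's profit: π = x_{Kora}(175 − 3x_{Kora} − 2x_{Mesa}) − 54x_{Kora}.
∂π/∂x_{Kora} = 121 − 6x_{Kora} − 2x_{Mesa} = 0 ⇒ x_{Kora} = 121/6 − (1/3)x_{Mesa}.
Similarly x_{Mesa} = 16 − (1/3)x_{Kora}.
Solving the two reaction functions simultaneously: (1 − (−1/3)(−1/3))x_{Kora} = 121/6 − (1/3)·16, so (8/9)x_{Kora} = 89/6 and x_{Kora} = 16.6875.
Then x_{Mesa} = 16 − (1/3)·16.6875 = 10.4375.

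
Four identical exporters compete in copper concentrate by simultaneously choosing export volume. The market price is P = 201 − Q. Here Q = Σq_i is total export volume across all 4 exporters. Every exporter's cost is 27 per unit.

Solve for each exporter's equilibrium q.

A representative exporter's profit is π_i = q_i(201 − Q) − 27q_i, with Q = q_i + Σ_{j≠i} q_j.
First-order condition: 174 − 2q_i − Σ_{j≠i} q_j = 0.
Imposing symmetry (q_j = q for all j) turns Σ_{j≠i} q_j into 3q, so 174 = 5q and q = 34.8.

34.8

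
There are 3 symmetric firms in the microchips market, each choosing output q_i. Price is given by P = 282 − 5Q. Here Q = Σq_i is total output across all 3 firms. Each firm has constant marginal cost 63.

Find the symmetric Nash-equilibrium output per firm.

10.95

A representative firm's profit is π_i = q_i(282 − 5Q) − 63q_i, with Q = q_i + Σ_{j≠i} q_j.
First-order condition: 219 − 10q_i − 5Σ_{j≠i} q_j = 0.
Imposing symmetry (q_j = q for all j) turns Σ_{j≠i} q_j into 2q, so 219 = 20q and q = 10.95.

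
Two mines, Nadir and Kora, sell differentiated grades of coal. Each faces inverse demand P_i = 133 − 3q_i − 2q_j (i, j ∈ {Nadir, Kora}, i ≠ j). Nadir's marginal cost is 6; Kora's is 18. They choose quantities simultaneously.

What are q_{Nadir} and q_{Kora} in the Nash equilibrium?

16.625, 13.625

Mine Nadir's profit: π = q_{Nadir}(133 − 3q_{Nadir} − 2q_{Kora}) − 6q_{Nadir}.
∂π/∂q_{Nadir} = 127 − 6q_{Nadir} − 2q_{Kora} = 0 ⇒ q_{Nadir} = 127/6 − (1/3)q_{Kora}.
Similarly q_{Kora} = 115/6 − (1/3)q_{Nadir}.
Substituting the second reaction function into the first: q_{Nadir} = 127/6 − (1/3)(115/6 − (1/3)q_{Nadir}), which gives (8/9)q_{Nadir} = 133/9 ⇒ q_{Nadir} = 16.625.
Then q_{Kora} = 115/6 − (1/3)·16.625 = 13.625.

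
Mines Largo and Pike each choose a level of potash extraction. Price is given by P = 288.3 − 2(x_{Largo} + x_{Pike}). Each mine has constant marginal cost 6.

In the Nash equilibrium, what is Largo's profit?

4427.405

Mine Largo's profit: π = x_{Largo}(288.3 − 2(x_{Largo} + x_{Pike})) − 6x_{Largo}.
∂π/∂x_{Largo} = 282.3 − 4x_{Largo} − 2x_{Pike} = 0, so x_{Largo} = 70.575 − 0.5x_{Pike}.
Setting x_{Largo} = x_{Pike} in the reaction function: x_{Largo} = 70.575 − 0.5x_{Largo}, so x_{Largo} = 70.575 / 1.5 = 47.05.
Price P = 288.3 − 2·94.1 = 100.1.
Largo's profit: (100.1 − 6)·47.05 = 4427.405.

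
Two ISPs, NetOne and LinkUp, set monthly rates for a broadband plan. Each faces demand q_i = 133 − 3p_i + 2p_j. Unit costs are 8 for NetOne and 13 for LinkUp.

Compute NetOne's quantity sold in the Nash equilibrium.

NetOne's profit: π = (p_{NetOne} − 8)(133 − 3p_{NetOne} + 2p_{LinkUp}).
∂π/∂p_{NetOne} = 157 − 6p_{NetOne} + 2p_{LinkUp} = 0 ⇒ p_{NetOne} = 157/6 + (1/3)p_{LinkUp}.
Similarly p_{LinkUp} = 86/3 + (1/3)p_{NetOne}.
Substituting the second reaction function into the first: p_{NetOne} = 157/6 + (1/3)(86/3 + (1/3)p_{NetOne}), which gives (8/9)p_{NetOne} = 643/18 ⇒ p_{NetOne} = 40.1875.
Then p_{LinkUp} = 86/3 + (1/3)·40.1875 = 42.0625.
q_{NetOne} = 133 − 3·40.1875 + 2·42.0625 = 96.5625.

96.5625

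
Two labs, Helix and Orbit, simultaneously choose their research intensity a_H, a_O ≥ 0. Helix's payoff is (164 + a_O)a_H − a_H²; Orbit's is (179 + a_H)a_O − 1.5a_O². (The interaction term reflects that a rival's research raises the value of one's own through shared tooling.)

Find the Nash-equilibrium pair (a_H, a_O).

Expanding Helix's payoff: 164a_H + a_Oa_H − a_H².
∂π/∂a_H = 164 + a_O − 2a_H = 0, so a_H = 82 + 0.5a_O.
Likewise for Orbit: a_O = 179/3 + (1/3)a_H.
Substituting the second reaction function into the first: a_H = 82 + 0.5(179/3 + (1/3)a_H), which gives (5/6)a_H = 671/6 ⇒ a_H = 134.2.
Then a_O = 179/3 + (1/3)·134.2 = 104.4.

134.2, 104.4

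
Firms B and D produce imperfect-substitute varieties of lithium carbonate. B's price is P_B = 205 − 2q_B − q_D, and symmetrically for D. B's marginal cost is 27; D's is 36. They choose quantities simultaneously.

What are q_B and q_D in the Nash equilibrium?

36.2, 33.2

Firm B's profit: π = q_B(205 − 2q_B − q_D) − 27q_B.
∂π/∂q_B = 178 − 4q_B − q_D = 0 ⇒ q_B = 44.5 − 0.25q_D.
Similarly q_D = 42.25 − 0.25q_B.
Substituting the second reaction function into the first: q_B = 44.5 − 0.25(42.25 − 0.25q_B), which gives 0.9375q_B = 33.9375 ⇒ q_B = 36.2.
Then q_D = 42.25 − 0.25·36.2 = 33.2.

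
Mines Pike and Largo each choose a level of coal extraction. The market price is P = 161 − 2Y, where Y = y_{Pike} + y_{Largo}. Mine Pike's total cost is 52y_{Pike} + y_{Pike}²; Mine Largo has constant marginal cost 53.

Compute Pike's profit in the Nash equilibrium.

363

Mine Pike's profit: π = y_{Pike}(161 − 2(y_{Pike} + y_{Largo})) − 52y_{Pike} − y_{Pike}².
∂π/∂y_{Pike} = 109 − 6y_{Pike} − 2y_{Largo} = 0, so y_{Pike} = 109/6 − (1/3)y_{Largo}.
For Largo: ∂π/∂y_{Largo} = 108 − 4y_{Largo} − 2y_{Pike} = 0 ⇒ y_{Largo} = 27 − 0.5y_{Pike}.
Plugging y_{Largo} into Pike's best response: y_{Pike} = 109/6 − (1/3)(27 − 0.5y_{Pike}) ⇒ (5/6)y_{Pike} = 55/6, so y_{Pike} = 11.
Then y_{Largo} = 27 − 0.5·11 = 21.5.
Price P = 161 − 2·32.5 = 96.
Pike's profit: (96 − 52)·11 − (11)² = 363.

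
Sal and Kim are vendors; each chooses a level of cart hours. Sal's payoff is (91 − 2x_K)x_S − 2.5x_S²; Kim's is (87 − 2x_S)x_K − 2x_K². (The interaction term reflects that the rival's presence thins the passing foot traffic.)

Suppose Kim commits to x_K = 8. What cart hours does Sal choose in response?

Expanding Sal's payoff: 91x_S − 2x_Kx_S − 2.5x_S².
∂π/∂x_S = 91 − 2x_K − 5x_S = 0, so x_S = 18.2 − 0.4x_K.
At x_K = 8: x_S = 18.2 − 0.4·8 = 15.

15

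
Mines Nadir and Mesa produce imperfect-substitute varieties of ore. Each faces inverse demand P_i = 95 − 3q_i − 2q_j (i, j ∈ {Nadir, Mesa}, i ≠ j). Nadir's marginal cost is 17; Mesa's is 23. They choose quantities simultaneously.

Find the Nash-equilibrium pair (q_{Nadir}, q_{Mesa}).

Mine Nadir's profit: π = q_{Nadir}(95 − 3q_{Nadir} − 2q_{Mesa}) − 17q_{Nadir}.
∂π/∂q_{Nadir} = 78 − 6q_{Nadir} − 2q_{Mesa} = 0 ⇒ q_{Nadir} = 13 − (1/3)q_{Mesa}.
Similarly q_{Mesa} = 12 − (1/3)q_{Nadir}.
Plugging q_{Mesa} into Nadir's best response: q_{Nadir} = 13 − (1/3)(12 − (1/3)q_{Nadir}) ⇒ (8/9)q_{Nadir} = 9, so q_{Nadir} = 10.125.
Then q_{Mesa} = 12 − (1/3)·10.125 = 8.625.

10.125, 8.625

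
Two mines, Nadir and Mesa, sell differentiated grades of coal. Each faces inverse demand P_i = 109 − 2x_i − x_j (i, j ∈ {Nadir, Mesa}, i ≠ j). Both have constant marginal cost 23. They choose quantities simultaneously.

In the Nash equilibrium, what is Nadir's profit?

Mine Nadir's profit: π = x_{Nadir}(109 − 2x_{Nadir} − x_{Mesa}) − 23x_{Nadir}.
∂π/∂x_{Nadir} = 86 − 4x_{Nadir} − x_{Mesa} = 0 ⇒ x_{Nadir} = 21.5 − 0.25x_{Mesa}.
The game is symmetric, so in equilibrium x_{Mesa} = x_{Nadir}: the reaction function gives 1.25x_{Nadir} = 21.5, hence x_{Nadir} = 17.2.
P_{Nadir} = 109 − 2·17.2 − 17.2 = 57.4.
Profit = (57.4 − 23)·17.2 = 591.68.

591.68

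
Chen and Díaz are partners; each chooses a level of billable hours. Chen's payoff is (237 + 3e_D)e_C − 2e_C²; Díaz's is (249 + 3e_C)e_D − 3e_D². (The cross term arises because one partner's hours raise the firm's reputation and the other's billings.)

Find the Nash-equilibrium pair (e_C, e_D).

Expanding Chen's payoff: 237e_C + 3e_De_C − 2e_C².
∂π/∂e_C = 237 + 3e_D − 4e_C = 0, so e_C = 59.25 + 0.75e_D.
Likewise for Díaz: e_D = 41.5 + 0.5e_C.
Plugging e_D into Chen's best response: e_C = 59.25 + 0.75(41.5 + 0.5e_C) ⇒ 0.625e_C = 90.375, so e_C = 144.6.
Then e_D = 41.5 + 0.5·144.6 = 113.8.

144.6, 113.8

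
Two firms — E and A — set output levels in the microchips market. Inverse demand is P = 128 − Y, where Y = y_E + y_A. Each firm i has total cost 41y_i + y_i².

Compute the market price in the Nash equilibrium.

93.2

Firm E's profit: π = y_E(128 − (y_E + y_A)) − 41y_E − y_E².
∂π/∂y_E = 87 − 4y_E − y_A = 0, so y_E = 21.75 − 0.25y_A.
The game is symmetric, so in equilibrium y_A = y_E: the reaction function gives 1.25y_E = 21.75, hence y_E = 17.4.
Equilibrium price: P = 128 − 34.8 = 93.2.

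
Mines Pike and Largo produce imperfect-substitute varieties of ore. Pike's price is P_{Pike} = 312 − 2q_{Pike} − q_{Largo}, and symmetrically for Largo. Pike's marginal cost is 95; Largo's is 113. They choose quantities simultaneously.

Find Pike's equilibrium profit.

3978.32

Mine Pike's profit: π = q_{Pike}(312 − 2q_{Pike} − q_{Largo}) − 95q_{Pike}.
∂π/∂q_{Pike} = 217 − 4q_{Pike} − q_{Largo} = 0 ⇒ q_{Pike} = 54.25 − 0.25q_{Largo}.
Similarly q_{Largo} = 49.75 − 0.25q_{Pike}.
Plugging q_{Largo} into Pike's best response: q_{Pike} = 54.25 − 0.25(49.75 − 0.25q_{Pike}) ⇒ 0.9375q_{Pike} = 41.8125, so q_{Pike} = 44.6.
Then q_{Largo} = 49.75 − 0.25·44.6 = 38.6.
P_{Pike} = 312 − 2·44.6 − 38.6 = 184.2.
Profit = (184.2 − 95)·44.6 = 3978.32.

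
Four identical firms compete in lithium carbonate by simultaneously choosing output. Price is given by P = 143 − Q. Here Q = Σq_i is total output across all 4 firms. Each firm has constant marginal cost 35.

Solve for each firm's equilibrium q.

21.6

A representative firm's profit is π_i = q_i(143 − Q) − 35q_i, with Q = q_i + Σ_{j≠i} q_j.
First-order condition: 108 − 2q_i − Σ_{j≠i} q_j = 0.
In a symmetric equilibrium every firm chooses the same q, so Σ_{j≠i} q_j = 3q. The condition becomes 108 − 5q = 0, giving q = 108/5 = 21.6.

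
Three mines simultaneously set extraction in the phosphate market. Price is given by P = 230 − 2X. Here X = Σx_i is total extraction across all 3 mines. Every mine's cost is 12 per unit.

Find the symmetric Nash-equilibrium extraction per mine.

27.25

A representative mine's profit is π_i = x_i(230 − 2X) − 12x_i, with X = x_i + Σ_{j≠i} x_j.
First-order condition: 218 − 4x_i − 2Σ_{j≠i} x_j = 0.
Imposing symmetry (x_j = x for all j) turns Σ_{j≠i} x_j into 2x, so 218 = 8x and x = 27.25.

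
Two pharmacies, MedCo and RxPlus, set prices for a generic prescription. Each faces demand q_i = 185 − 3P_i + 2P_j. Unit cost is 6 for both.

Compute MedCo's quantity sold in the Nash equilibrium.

134.25

MedCo's profit: π = (P_{MedCo} − 6)(185 − 3P_{MedCo} + 2P_{RxPlus}).
∂π/∂P_{MedCo} = 203 − 6P_{MedCo} + 2P_{RxPlus} = 0 ⇒ P_{MedCo} = 203/6 + (1/3)P_{RxPlus}.
Setting P_{MedCo} = P_{RxPlus} in the reaction function: P_{MedCo} = 203/6 + (1/3)P_{MedCo}, so P_{MedCo} = (203/6) / (2/3) = 50.75.
q_{MedCo} = 185 − 3·50.75 + 2·50.75 = 134.25.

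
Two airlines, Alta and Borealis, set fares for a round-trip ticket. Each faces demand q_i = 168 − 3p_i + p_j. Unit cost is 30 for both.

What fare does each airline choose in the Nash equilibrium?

51.6

Alta's profit: π = (p_{Alta} − 30)(168 − 3p_{Alta} + p_{Borealis}).
∂π/∂p_{Alta} = 258 − 6p_{Alta} + p_{Borealis} = 0 ⇒ p_{Alta} = 43 + (1/6)p_{Borealis}.
Setting p_{Alta} = p_{Borealis} in the reaction function: p_{Alta} = 43 + (1/6)p_{Alta}, so p_{Alta} = 43 / (5/6) = 51.6.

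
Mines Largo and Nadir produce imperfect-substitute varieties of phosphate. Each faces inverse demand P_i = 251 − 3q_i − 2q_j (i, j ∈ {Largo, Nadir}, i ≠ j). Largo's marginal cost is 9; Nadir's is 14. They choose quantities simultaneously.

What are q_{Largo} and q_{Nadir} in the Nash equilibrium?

Mine Largo's profit: π = q_{Largo}(251 − 3q_{Largo} − 2q_{Nadir}) − 9q_{Largo}.
∂π/∂q_{Largo} = 242 − 6q_{Largo} − 2q_{Nadir} = 0 ⇒ q_{Largo} = 121/3 − (1/3)q_{Nadir}.
Similarly q_{Nadir} = 39.5 − (1/3)q_{Largo}.
Substituting the second reaction function into the first: q_{Largo} = 121/3 − (1/3)(39.5 − (1/3)q_{Largo}), which gives (8/9)q_{Largo} = 163/6 ⇒ q_{Largo} = 30.5625.
Then q_{Nadir} = 39.5 − (1/3)·30.5625 = 29.3125.

30.5625, 29.3125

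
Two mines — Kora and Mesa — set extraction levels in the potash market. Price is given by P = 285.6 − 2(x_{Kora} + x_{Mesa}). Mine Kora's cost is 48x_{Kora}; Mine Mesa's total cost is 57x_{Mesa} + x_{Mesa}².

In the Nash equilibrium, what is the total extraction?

70.38

Mine Kora's profit: π = x_{Kora}(285.6 − 2(x_{Kora} + x_{Mesa})) − 48x_{Kora}.
∂π/∂x_{Kora} = 237.6 − 4x_{Kora} − 2x_{Mesa} = 0, so x_{Kora} = 59.4 − 0.5x_{Mesa}.
For Mesa: ∂π/∂x_{Mesa} = 228.6 − 6x_{Mesa} − 2x_{Kora} = 0 ⇒ x_{Mesa} = 38.1 − (1/3)x_{Kora}.
Solving the two reaction functions simultaneously: (1 − (−0.5)(−1/3))x_{Kora} = 59.4 − 0.5·38.1, so (5/6)x_{Kora} = 40.35 and x_{Kora} = 48.42.
Then x_{Mesa} = 38.1 − (1/3)·48.42 = 21.96.
Total extraction: 48.42 + 21.96 = 70.38.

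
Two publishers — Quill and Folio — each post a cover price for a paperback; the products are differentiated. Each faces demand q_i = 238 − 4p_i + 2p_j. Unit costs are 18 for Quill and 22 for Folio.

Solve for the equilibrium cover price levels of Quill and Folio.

52.2, 53.8

Quill's profit: π = (p_{Quill} − 18)(238 − 4p_{Quill} + 2p_{Folio}).
∂π/∂p_{Quill} = 310 − 8p_{Quill} + 2p_{Folio} = 0 ⇒ p_{Quill} = 38.75 + 0.25p_{Folio}.
Similarly p_{Folio} = 40.75 + 0.25p_{Quill}.
Substituting the second reaction function into the first: p_{Quill} = 38.75 + 0.25(40.75 + 0.25p_{Quill}), which gives 0.9375p_{Quill} = 48.9375 ⇒ p_{Quill} = 52.2.
Then p_{Folio} = 40.75 + 0.25·52.2 = 53.8.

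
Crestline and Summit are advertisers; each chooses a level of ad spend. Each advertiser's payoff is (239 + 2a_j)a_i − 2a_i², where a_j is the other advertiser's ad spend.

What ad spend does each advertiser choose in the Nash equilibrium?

119.5

Crestline's payoff is (239 + 2a_S)a_C − 2a_C².
∂π/∂a_C = 239 + 2a_S − 4a_C = 0, so a_C = 59.75 + 0.5a_S.
By symmetry a_S = a_C; substituting into the reaction function, 0.5a_C = 59.75 and a_C = 119.5.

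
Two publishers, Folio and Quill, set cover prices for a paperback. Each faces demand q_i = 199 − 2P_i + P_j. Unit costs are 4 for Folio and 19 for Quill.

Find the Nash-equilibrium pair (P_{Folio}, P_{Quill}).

71, 77

Folio's profit: π = (P_{Folio} − 4)(199 − 2P_{Folio} + P_{Quill}).
∂π/∂P_{Folio} = 207 − 4P_{Folio} + P_{Quill} = 0 ⇒ P_{Folio} = 51.75 + 0.25P_{Quill}.
Similarly P_{Quill} = 59.25 + 0.25P_{Folio}.
Plugging P_{Quill} into Folio's best response: P_{Folio} = 51.75 + 0.25(59.25 + 0.25P_{Folio}) ⇒ 0.9375P_{Folio} = 66.5625, so P_{Folio} = 71.
Then P_{Quill} = 59.25 + 0.25·71 = 77.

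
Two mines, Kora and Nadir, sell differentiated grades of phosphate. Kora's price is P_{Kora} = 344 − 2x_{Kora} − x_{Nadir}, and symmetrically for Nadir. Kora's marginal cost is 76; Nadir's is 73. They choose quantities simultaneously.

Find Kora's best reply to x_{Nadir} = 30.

59.5

Mine Kora's profit: π = x_{Kora}(344 − 2x_{Kora} − x_{Nadir}) − 76x_{Kora}.
∂π/∂x_{Kora} = 268 − 4x_{Kora} − x_{Nadir} = 0 ⇒ x_{Kora} = 67 − 0.25x_{Nadir}.
At x_{Nadir} = 30: x_{Kora} = 67 − 0.25·30 = 59.5.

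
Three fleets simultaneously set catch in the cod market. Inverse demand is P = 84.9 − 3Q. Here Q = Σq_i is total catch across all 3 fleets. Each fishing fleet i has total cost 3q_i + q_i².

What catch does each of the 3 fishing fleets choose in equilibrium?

A representative fishing fleet's profit is π_i = q_i(84.9 − 3Q) − 3q_i − q_i², with Q = q_i + Σ_{j≠i} q_j.
First-order condition: 81.9 − 8q_i − 3Σ_{j≠i} q_j = 0.
Imposing symmetry (q_j = q for all j) turns Σ_{j≠i} q_j into 2q, so 81.9 = 14q and q = 5.85.

5.85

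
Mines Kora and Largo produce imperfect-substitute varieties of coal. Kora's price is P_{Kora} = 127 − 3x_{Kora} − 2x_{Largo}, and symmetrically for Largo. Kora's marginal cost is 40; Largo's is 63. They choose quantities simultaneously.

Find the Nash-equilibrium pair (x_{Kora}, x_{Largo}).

Mine Kora's profit: π = x_{Kora}(127 − 3x_{Kora} − 2x_{Largo}) − 40x_{Kora}.
∂π/∂x_{Kora} = 87 − 6x_{Kora} − 2x_{Largo} = 0 ⇒ x_{Kora} = 14.5 − (1/3)x_{Largo}.
Similarly x_{Largo} = 32/3 − (1/3)x_{Kora}.
Plugging x_{Largo} into Kora's best response: x_{Kora} = 14.5 − (1/3)(32/3 − (1/3)x_{Kora}) ⇒ (8/9)x_{Kora} = 197/18, so x_{Kora} = 12.3125.
Then x_{Largo} = 32/3 − (1/3)·12.3125 = 6.5625.

12.3125, 6.5625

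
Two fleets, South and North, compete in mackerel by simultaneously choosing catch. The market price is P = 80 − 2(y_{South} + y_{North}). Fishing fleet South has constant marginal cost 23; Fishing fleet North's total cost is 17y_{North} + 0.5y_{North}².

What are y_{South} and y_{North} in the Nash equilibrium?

Fishing fleet South's profit: π = y_{South}(80 − 2(y_{South} + y_{North})) − 23y_{South}.
∂π/∂y_{South} = 57 − 4y_{South} − 2y_{North} = 0, so y_{South} = 14.25 − 0.5y_{North}.
For North: ∂π/∂y_{North} = 63 − 5y_{North} − 2y_{South} = 0 ⇒ y_{North} = 12.6 − 0.4y_{South}.
Solving the two reaction functions simultaneously: (1 − (−0.5)(−0.4))y_{South} = 14.25 − 0.5·12.6, so 0.8y_{South} = 7.95 and y_{South} = 9.9375.
Then y_{North} = 12.6 − 0.4·9.9375 = 8.625.

9.9375, 8.625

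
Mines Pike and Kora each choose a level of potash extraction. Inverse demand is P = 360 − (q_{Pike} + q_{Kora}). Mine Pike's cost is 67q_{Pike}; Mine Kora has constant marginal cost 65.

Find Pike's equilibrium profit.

9409

Mine Pike's profit: π = q_{Pike}(360 − (q_{Pike} + q_{Kora})) − 67q_{Pike}.
∂π/∂q_{Pike} = 293 − 2q_{Pike} − q_{Kora} = 0, so q_{Pike} = 146.5 − 0.5q_{Kora}.
By the same steps for Kora: q_{Kora} = 147.5 − 0.5q_{Pike}.
Plugging q_{Kora} into Pike's best response: q_{Pike} = 146.5 − 0.5(147.5 − 0.5q_{Pike}) ⇒ 0.75q_{Pike} = 72.75, so q_{Pike} = 97.
Then q_{Kora} = 147.5 − 0.5·97 = 99.
Price P = 360 − 196 = 164.
Pike's profit: (164 − 67)·97 = 9409.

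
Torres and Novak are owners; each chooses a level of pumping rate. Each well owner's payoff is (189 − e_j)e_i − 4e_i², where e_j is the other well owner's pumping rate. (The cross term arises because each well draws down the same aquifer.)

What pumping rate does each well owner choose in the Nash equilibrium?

Torres's payoff is (189 − e_N)e_T − 4e_T².
∂π/∂e_T = 189 − e_N − 8e_T = 0, so e_T = 23.625 − 0.125e_N.
By symmetry e_N = e_T; substituting into the reaction function, 1.125e_T = 23.625 and e_T = 21.

21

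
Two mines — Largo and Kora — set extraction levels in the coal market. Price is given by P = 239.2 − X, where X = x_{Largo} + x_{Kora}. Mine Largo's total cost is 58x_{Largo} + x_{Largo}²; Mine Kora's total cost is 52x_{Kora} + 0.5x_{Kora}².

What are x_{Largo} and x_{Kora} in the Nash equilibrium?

32.4, 51.6

Mine Largo's profit: π = x_{Largo}(239.2 − (x_{Largo} + x_{Kora})) − 58x_{Largo} − x_{Largo}².
∂π/∂x_{Largo} = 181.2 − 4x_{Largo} − x_{Kora} = 0, so x_{Largo} = 45.3 − 0.25x_{Kora}.
For Kora: ∂π/∂x_{Kora} = 187.2 − 3x_{Kora} − x_{Largo} = 0 ⇒ x_{Kora} = 62.4 − (1/3)x_{Largo}.
Substituting the second reaction function into the first: x_{Largo} = 45.3 − 0.25(62.4 − (1/3)x_{Largo}), which gives (11/12)x_{Largo} = 29.7 ⇒ x_{Largo} = 32.4.
Then x_{Kora} = 62.4 − (1/3)·32.4 = 51.6.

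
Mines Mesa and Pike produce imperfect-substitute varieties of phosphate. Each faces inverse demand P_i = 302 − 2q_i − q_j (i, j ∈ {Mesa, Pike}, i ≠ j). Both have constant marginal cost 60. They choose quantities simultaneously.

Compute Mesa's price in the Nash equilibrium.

Mine Mesa's profit: π = q_{Mesa}(302 − 2q_{Mesa} − q_{Pike}) − 60q_{Mesa}.
∂π/∂q_{Mesa} = 242 − 4q_{Mesa} − q_{Pike} = 0 ⇒ q_{Mesa} = 60.5 − 0.25q_{Pike}.
Setting q_{Mesa} = q_{Pike} in the reaction function: q_{Mesa} = 60.5 − 0.25q_{Mesa}, so q_{Mesa} = 60.5 / 1.25 = 48.4.
P_{Mesa} = 302 − 2·48.4 − 48.4 = 156.8.

156.8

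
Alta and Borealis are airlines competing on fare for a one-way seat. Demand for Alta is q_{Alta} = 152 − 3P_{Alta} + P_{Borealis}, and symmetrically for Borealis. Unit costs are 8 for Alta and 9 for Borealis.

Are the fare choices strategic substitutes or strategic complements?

strategic complements

Alta's profit: π = (P_{Alta} − 8)(152 − 3P_{Alta} + P_{Borealis}).
∂π/∂P_{Alta} = 176 − 6P_{Alta} + P_{Borealis} = 0 ⇒ P_{Alta} = 88/3 + (1/6)P_{Borealis}.
The best-response slope dP_{Alta}/dP_{Borealis} = 1/6 > 0: the reaction function is upward-sloping, so the choices are strategic complements.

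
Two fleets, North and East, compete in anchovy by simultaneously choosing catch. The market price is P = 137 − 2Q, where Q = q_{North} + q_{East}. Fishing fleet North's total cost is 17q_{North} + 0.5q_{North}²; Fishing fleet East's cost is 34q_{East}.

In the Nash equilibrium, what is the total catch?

Fishing fleet North's profit: π = q_{North}(137 − 2(q_{North} + q_{East})) − 17q_{North} − 0.5q_{North}².
∂π/∂q_{North} = 120 − 5q_{North} − 2q_{East} = 0, so q_{North} = 24 − 0.4q_{East}.
For East: ∂π/∂q_{East} = 103 − 4q_{East} − 2q_{North} = 0 ⇒ q_{East} = 25.75 − 0.5q_{North}.
Solving the two reaction functions simultaneously: (1 − (−0.4)(−0.5))q_{North} = 24 − 0.4·25.75, so 0.8q_{North} = 13.7 and q_{North} = 17.125.
Then q_{East} = 25.75 − 0.5·17.125 = 17.1875.
Total catch: 17.125 + 17.1875 = 34.3125.

34.3125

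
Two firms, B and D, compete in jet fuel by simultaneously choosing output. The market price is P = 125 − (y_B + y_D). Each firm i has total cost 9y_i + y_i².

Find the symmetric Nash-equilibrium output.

Firm B's profit: π = y_B(125 − (y_B + y_D)) − 9y_B − y_B².
∂π/∂y_B = 116 − 4y_B − y_D = 0, so y_B = 29 − 0.25y_D.
Setting y_B = y_D in the reaction function: y_B = 29 − 0.25y_B, so y_B = 29 / 1.25 = 23.2.

23.2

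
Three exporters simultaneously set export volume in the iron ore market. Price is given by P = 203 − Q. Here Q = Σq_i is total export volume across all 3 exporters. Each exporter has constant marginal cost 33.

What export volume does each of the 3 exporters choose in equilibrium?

A representative exporter's profit is π_i = q_i(203 − Q) − 33q_i, with Q = q_i + Σ_{j≠i} q_j.
First-order condition: 170 − 2q_i − Σ_{j≠i} q_j = 0.
Imposing symmetry (q_j = q for all j) turns Σ_{j≠i} q_j into 2q, so 170 = 4q and q = 42.5.

42.5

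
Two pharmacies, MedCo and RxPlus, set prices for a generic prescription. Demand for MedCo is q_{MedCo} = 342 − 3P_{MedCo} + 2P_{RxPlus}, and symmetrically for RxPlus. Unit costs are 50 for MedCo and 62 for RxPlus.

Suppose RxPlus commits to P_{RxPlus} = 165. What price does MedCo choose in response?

MedCo's profit: π = (P_{MedCo} − 50)(342 − 3P_{MedCo} + 2P_{RxPlus}).
∂π/∂P_{MedCo} = 492 − 6P_{MedCo} + 2P_{RxPlus} = 0 ⇒ P_{MedCo} = 82 + (1/3)P_{RxPlus}.
At P_{RxPlus} = 165: P_{MedCo} = 82 + (1/3)·165 = 137.

137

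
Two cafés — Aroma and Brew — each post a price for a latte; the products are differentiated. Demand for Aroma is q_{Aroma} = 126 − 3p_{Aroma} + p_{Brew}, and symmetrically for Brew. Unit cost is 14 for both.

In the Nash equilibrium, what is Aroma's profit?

1152.48

Aroma's profit: π = (p_{Aroma} − 14)(126 − 3p_{Aroma} + p_{Brew}).
∂π/∂p_{Aroma} = 168 − 6p_{Aroma} + p_{Brew} = 0 ⇒ p_{Aroma} = 28 + (1/6)p_{Brew}.
By symmetry p_{Brew} = p_{Aroma}; substituting into the reaction function, (5/6)p_{Aroma} = 28 and p_{Aroma} = 33.6.
q_{Aroma} = 126 − 3·33.6 + 33.6 = 58.8.
Profit = (33.6 − 14)·58.8 = 1152.48.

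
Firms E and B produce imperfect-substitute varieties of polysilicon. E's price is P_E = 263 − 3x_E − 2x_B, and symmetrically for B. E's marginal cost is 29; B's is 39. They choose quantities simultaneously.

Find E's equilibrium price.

Firm E's profit: π = x_E(263 − 3x_E − 2x_B) − 29x_E.
∂π/∂x_E = 234 − 6x_E − 2x_B = 0 ⇒ x_E = 39 − (1/3)x_B.
Similarly x_B = 112/3 − (1/3)x_E.
Solving the two reaction functions simultaneously: (1 − (−1/3)(−1/3))x_E = 39 − (1/3)·(112/3), so (8/9)x_E = 239/9 and x_E = 29.875.
Then x_B = 112/3 − (1/3)·29.875 = 27.375.
P_E = 263 − 3·29.875 − 2·27.375 = 118.625.

118.625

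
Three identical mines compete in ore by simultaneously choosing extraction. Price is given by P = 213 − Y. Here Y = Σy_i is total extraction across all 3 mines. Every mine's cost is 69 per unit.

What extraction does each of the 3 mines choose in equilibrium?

A representative mine's profit is π_i = y_i(213 − Y) − 69y_i, with Y = y_i + Σ_{j≠i} y_j.
First-order condition: 144 − 2y_i − Σ_{j≠i} y_j = 0.
In a symmetric equilibrium every mine chooses the same y, so Σ_{j≠i} y_j = 2y. The condition becomes 144 − 4y = 0, giving y = 144/4 = 36.

36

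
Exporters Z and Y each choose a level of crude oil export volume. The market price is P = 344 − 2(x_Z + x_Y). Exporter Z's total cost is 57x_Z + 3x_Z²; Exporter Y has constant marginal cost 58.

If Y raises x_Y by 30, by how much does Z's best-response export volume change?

-6

Exporter Z's profit: π = x_Z(344 − 2(x_Z + x_Y)) − 57x_Z − 3x_Z².
∂π/∂x_Z = 287 − 10x_Z − 2x_Y = 0, so x_Z = 28.7 − 0.2x_Y.
The reaction-function slope is −0.2, so a 30-unit rise in x_Y moves x_Z by −0.2 × 30 = −6. Z's best response falls — the actions are strategic substitutes.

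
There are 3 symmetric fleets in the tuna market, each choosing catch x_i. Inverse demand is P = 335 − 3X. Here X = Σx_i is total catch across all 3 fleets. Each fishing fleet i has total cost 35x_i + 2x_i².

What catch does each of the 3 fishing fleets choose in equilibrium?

18.75

A representative fishing fleet's profit is π_i = x_i(335 − 3X) − 35x_i − 2x_i², with X = x_i + Σ_{j≠i} x_j.
First-order condition: 300 − 10x_i − 3Σ_{j≠i} x_j = 0.
Imposing symmetry (x_j = x for all j) turns Σ_{j≠i} x_j into 2x, so 300 = 16x and x = 18.75.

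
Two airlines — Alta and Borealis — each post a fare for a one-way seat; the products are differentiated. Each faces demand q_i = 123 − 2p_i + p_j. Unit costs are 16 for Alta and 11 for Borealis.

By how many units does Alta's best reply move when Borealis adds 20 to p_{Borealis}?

5

Alta's profit: π = (p_{Alta} − 16)(123 − 2p_{Alta} + p_{Borealis}).
∂π/∂p_{Alta} = 155 − 4p_{Alta} + p_{Borealis} = 0 ⇒ p_{Alta} = 38.75 + 0.25p_{Borealis}.
The reaction-function slope is 0.25, so a 20-unit rise in p_{Borealis} moves p_{Alta} by 0.25 × 20 = 5. Alta's best response rises — the actions are strategic complements.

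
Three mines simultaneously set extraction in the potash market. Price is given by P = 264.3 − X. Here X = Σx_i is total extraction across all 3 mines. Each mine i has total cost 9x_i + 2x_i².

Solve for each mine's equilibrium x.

A representative mine's profit is π_i = x_i(264.3 − X) − 9x_i − 2x_i², with X = x_i + Σ_{j≠i} x_j.
First-order condition: 255.3 − 6x_i − Σ_{j≠i} x_j = 0.
In a symmetric equilibrium every mine chooses the same x, so Σ_{j≠i} x_j = 2x. The condition becomes 255.3 − 8x = 0, giving x = 255.3/8 = 31.9125.

31.9125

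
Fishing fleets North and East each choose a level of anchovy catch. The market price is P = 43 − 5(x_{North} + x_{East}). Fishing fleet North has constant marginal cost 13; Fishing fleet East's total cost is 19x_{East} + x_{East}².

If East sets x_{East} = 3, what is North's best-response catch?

1.5

Fishing fleet North's profit: π = x_{North}(43 − 5(x_{North} + x_{East})) − 13x_{North}.
∂π/∂x_{North} = 30 − 10x_{North} − 5x_{East} = 0, so x_{North} = 3 − 0.5x_{East}.
At x_{East} = 3: x_{North} = 3 − 0.5·3 = 1.5.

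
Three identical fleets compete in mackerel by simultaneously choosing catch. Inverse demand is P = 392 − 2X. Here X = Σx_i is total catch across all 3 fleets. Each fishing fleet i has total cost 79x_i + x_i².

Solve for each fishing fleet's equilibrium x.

A representative fishing fleet's profit is π_i = x_i(392 − 2X) − 79x_i − x_i², with X = x_i + Σ_{j≠i} x_j.
First-order condition: 313 − 6x_i − 2Σ_{j≠i} x_j = 0.
Imposing symmetry (x_j = x for all j) turns Σ_{j≠i} x_j into 2x, so 313 = 10x and x = 31.3.

31.3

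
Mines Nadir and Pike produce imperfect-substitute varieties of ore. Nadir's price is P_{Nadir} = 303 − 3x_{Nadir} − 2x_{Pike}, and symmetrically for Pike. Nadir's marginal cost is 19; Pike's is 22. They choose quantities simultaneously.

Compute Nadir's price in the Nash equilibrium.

Mine Nadir's profit: π = x_{Nadir}(303 − 3x_{Nadir} − 2x_{Pike}) − 19x_{Nadir}.
∂π/∂x_{Nadir} = 284 − 6x_{Nadir} − 2x_{Pike} = 0 ⇒ x_{Nadir} = 142/3 − (1/3)x_{Pike}.
Similarly x_{Pike} = 281/6 − (1/3)x_{Nadir}.
Plugging x_{Pike} into Nadir's best response: x_{Nadir} = 142/3 − (1/3)(281/6 − (1/3)x_{Nadir}) ⇒ (8/9)x_{Nadir} = 571/18, so x_{Nadir} = 35.6875.
Then x_{Pike} = 281/6 − (1/3)·35.6875 = 34.9375.
P_{Nadir} = 303 − 3·35.6875 − 2·34.9375 = 126.0625.

126.0625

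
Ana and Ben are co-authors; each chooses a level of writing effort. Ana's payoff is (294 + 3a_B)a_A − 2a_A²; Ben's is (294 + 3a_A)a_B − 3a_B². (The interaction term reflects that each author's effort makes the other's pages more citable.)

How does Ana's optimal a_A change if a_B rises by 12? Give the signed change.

Expanding Ana's payoff: 294a_A + 3a_Ba_A − 2a_A².
∂π/∂a_A = 294 + 3a_B − 4a_A = 0, so a_A = 73.5 + 0.75a_B.
The reaction-function slope is 0.75, so a 12-unit rise in a_B moves a_A by 0.75 × 12 = 9. Ana's best response rises — the actions are strategic complements.

9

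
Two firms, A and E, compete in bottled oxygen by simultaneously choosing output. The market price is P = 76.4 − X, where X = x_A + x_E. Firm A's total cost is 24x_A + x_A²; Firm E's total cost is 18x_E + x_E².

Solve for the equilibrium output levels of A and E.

Firm A's profit: π = x_A(76.4 − (x_A + x_E)) − 24x_A − x_A².
∂π/∂x_A = 52.4 − 4x_A − x_E = 0, so x_A = 13.1 − 0.25x_E.
By the same steps for E: x_E = 14.6 − 0.25x_A.
Plugging x_E into A's best response: x_A = 13.1 − 0.25(14.6 − 0.25x_A) ⇒ 0.9375x_A = 9.45, so x_A = 10.08.
Then x_E = 14.6 − 0.25·10.08 = 12.08.

10.08, 12.08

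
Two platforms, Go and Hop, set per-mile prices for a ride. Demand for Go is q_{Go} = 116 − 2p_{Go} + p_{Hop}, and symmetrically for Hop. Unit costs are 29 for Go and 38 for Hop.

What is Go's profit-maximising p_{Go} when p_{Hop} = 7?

45.25

Go's profit: π = (p_{Go} − 29)(116 − 2p_{Go} + p_{Hop}).
∂π/∂p_{Go} = 174 − 4p_{Go} + p_{Hop} = 0 ⇒ p_{Go} = 43.5 + 0.25p_{Hop}.
At p_{Hop} = 7: p_{Go} = 43.5 + 0.25·7 = 45.25.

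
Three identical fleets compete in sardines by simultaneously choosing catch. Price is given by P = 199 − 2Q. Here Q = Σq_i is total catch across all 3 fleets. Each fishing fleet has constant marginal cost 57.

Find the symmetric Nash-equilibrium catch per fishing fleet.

17.75

A representative fishing fleet's profit is π_i = q_i(199 − 2Q) − 57q_i, with Q = q_i + Σ_{j≠i} q_j.
First-order condition: 142 − 4q_i − 2Σ_{j≠i} q_j = 0.
With identical fishing fleets, set every q_j = q: then 142 − 4q − 4q = 0, i.e. q = 142/8 = 17.75.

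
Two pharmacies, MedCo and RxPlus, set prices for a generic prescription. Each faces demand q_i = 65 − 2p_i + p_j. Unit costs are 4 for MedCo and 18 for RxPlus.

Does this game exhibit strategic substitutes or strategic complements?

strategic complements

MedCo's profit: π = (p_{MedCo} − 4)(65 − 2p_{MedCo} + p_{RxPlus}).
∂π/∂p_{MedCo} = 73 − 4p_{MedCo} + p_{RxPlus} = 0 ⇒ p_{MedCo} = 18.25 + 0.25p_{RxPlus}.
The best-response slope dp_{MedCo}/dp_{RxPlus} = 0.25 > 0: the reaction function is upward-sloping, so the choices are strategic complements.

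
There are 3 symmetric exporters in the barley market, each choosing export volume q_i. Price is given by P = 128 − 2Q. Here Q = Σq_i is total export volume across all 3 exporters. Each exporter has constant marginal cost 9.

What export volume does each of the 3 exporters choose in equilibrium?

14.875

A representative exporter's profit is π_i = q_i(128 − 2Q) − 9q_i, with Q = q_i + Σ_{j≠i} q_j.
First-order condition: 119 − 4q_i − 2Σ_{j≠i} q_j = 0.
With identical exporters, set every q_j = q: then 119 − 4q − 4q = 0, i.e. q = 119/8 = 14.875.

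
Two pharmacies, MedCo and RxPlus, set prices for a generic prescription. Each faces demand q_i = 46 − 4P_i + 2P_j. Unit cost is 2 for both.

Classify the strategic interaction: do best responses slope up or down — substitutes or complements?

strategic complements

MedCo's profit: π = (P_{MedCo} − 2)(46 − 4P_{MedCo} + 2P_{RxPlus}).
∂π/∂P_{MedCo} = 54 − 8P_{MedCo} + 2P_{RxPlus} = 0 ⇒ P_{MedCo} = 6.75 + 0.25P_{RxPlus}.
The best-response slope dP_{MedCo}/dP_{RxPlus} = 0.25 > 0: the reaction function is upward-sloping, so the choices are strategic complements.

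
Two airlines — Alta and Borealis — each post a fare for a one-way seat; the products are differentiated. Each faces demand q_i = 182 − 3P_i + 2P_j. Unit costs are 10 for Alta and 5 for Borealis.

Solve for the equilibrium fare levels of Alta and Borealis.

52.0625, 50.1875

Alta's profit: π = (P_{Alta} − 10)(182 − 3P_{Alta} + 2P_{Borealis}).
∂π/∂P_{Alta} = 212 − 6P_{Alta} + 2P_{Borealis} = 0 ⇒ P_{Alta} = 106/3 + (1/3)P_{Borealis}.
Similarly P_{Borealis} = 197/6 + (1/3)P_{Alta}.
Solving the two reaction functions simultaneously: (1 − (1/3)(1/3))P_{Alta} = 106/3 + (1/3)·(197/6), so (8/9)P_{Alta} = 833/18 and P_{Alta} = 52.0625.
Then P_{Borealis} = 197/6 + (1/3)·52.0625 = 50.1875.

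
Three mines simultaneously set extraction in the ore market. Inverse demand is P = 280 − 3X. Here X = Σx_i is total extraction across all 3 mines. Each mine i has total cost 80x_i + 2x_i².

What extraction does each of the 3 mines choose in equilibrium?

A representative mine's profit is π_i = x_i(280 − 3X) − 80x_i − 2x_i², with X = x_i + Σ_{j≠i} x_j.
First-order condition: 200 − 10x_i − 3Σ_{j≠i} x_j = 0.
With identical mines, set every x_j = x: then 200 − 10x − 6x = 0, i.e. x = 200/16 = 12.5.

12.5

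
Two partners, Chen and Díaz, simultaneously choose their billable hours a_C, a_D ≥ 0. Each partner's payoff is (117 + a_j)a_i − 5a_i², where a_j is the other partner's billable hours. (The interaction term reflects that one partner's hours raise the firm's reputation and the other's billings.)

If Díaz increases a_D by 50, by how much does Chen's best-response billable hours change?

5

Chen's payoff is (117 + a_D)a_C − 5a_C².
∂π/∂a_C = 117 + a_D − 10a_C = 0, so a_C = 11.7 + 0.1a_D.
The reaction-function slope is 0.1, so a 50-unit rise in a_D moves a_C by 0.1 × 50 = 5. Chen's best response rises — the actions are strategic complements.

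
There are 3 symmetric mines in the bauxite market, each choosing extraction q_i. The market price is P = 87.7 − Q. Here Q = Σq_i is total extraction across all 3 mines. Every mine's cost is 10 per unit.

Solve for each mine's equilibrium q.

A representative mine's profit is π_i = q_i(87.7 − Q) − 10q_i, with Q = q_i + Σ_{j≠i} q_j.
First-order condition: 77.7 − 2q_i − Σ_{j≠i} q_j = 0.
With identical mines, set every q_j = q: then 77.7 − 2q − 2q = 0, i.e. q = 77.7/4 = 19.425.

19.425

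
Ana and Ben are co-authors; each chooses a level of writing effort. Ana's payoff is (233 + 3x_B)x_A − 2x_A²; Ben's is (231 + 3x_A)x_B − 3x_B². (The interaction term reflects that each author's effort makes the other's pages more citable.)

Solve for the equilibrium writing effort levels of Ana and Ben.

139.4, 108.2

Expanding Ana's payoff: 233x_A + 3x_Bx_A − 2x_A².
∂π/∂x_A = 233 + 3x_B − 4x_A = 0, so x_A = 58.25 + 0.75x_B.
Likewise for Ben: x_B = 38.5 + 0.5x_A.
Plugging x_B into Ana's best response: x_A = 58.25 + 0.75(38.5 + 0.5x_A) ⇒ 0.625x_A = 87.125, so x_A = 139.4.
Then x_B = 38.5 + 0.5·139.4 = 108.2.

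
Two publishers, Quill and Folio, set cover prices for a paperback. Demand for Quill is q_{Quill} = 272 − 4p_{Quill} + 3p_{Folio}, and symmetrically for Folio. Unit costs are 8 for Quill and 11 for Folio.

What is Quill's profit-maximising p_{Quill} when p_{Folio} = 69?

63.875

Quill's profit: π = (p_{Quill} − 8)(272 − 4p_{Quill} + 3p_{Folio}).
∂π/∂p_{Quill} = 304 − 8p_{Quill} + 3p_{Folio} = 0 ⇒ p_{Quill} = 38 + 0.375p_{Folio}.
At p_{Folio} = 69: p_{Quill} = 38 + 0.375·69 = 63.875.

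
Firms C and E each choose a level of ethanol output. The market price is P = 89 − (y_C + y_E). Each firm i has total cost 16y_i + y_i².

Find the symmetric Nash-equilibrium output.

14.6

Firm C's profit: π = y_C(89 − (y_C + y_E)) − 16y_C − y_C².
∂π/∂y_C = 73 − 4y_C − y_E = 0, so y_C = 18.25 − 0.25y_E.
By symmetry y_E = y_C; substituting into the reaction function, 1.25y_C = 18.25 and y_C = 14.6.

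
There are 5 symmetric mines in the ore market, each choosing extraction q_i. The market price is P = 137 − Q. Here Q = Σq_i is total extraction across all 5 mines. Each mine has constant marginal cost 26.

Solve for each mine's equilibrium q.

18.5

A representative mine's profit is π_i = q_i(137 − Q) − 26q_i, with Q = q_i + Σ_{j≠i} q_j.
First-order condition: 111 − 2q_i − Σ_{j≠i} q_j = 0.
Imposing symmetry (q_j = q for all j) turns Σ_{j≠i} q_j into 4q, so 111 = 6q and q = 18.5.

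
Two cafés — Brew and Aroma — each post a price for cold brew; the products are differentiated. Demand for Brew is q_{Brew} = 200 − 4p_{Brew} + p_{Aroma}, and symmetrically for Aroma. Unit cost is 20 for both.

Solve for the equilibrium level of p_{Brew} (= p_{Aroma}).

40

Brew's profit: π = (p_{Brew} − 20)(200 − 4p_{Brew} + p_{Aroma}).
∂π/∂p_{Brew} = 280 − 8p_{Brew} + p_{Aroma} = 0 ⇒ p_{Brew} = 35 + 0.125p_{Aroma}.
By symmetry p_{Aroma} = p_{Brew}; substituting into the reaction function, 0.875p_{Brew} = 35 and p_{Brew} = 40.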